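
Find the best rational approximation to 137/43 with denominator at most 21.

Expand x = 137/43 as a continued fraction with the Euclidean algorithm:
  137 = 3*43 + 8, so a_0 = 3.
  43 = 5*8 + 3, so a_1 = 5.
  8 = 2*3 + 2, so a_2 = 2.
  3 = 1*2 + 1, so a_3 = 1.
  2 = 2*1 + 0, so a_4 = 2.
so x = [3; 5, 2, 1, 2].
Convergents (p_i = a_i*p_{i-1} + p_{i-2}, q_i = a_i*q_{i-1} + q_{i-2} with p_{-2}=0, p_{-1}=1, q_{-2}=1, q_{-1}=0), until the denominator exceeds 21:
  i=0: a_0=3, p_0 = 3*1 + 0 = 3, q_0 = 3*0 + 1 = 1.
  i=1: a_1=5, p_1 = 5*3 + 1 = 16, q_1 = 5*1 + 0 = 5.
  i=2: a_2=2, p_2 = 2*16 + 3 = 35, q_2 = 2*5 + 1 = 11.
  i=3: a_3=1, p_3 = 1*35 + 16 = 51, q_3 = 1*11 + 5 = 16.
  i=4: a_4=2, p_4 = 2*51 + 35 = 137, q_4 = 2*16 + 11 = 43.
q_4 = 43 > 21, so the last convergent with denominator <= 21 is p_3/q_3 = 51/16.
The closest fraction with denominator <= 21 is either p_3/q_3 or the intermediate fraction (k*p_3 + p_2)/(k*q_3 + q_2) with the largest k >= 1 whose denominator stays <= 21; these approach x as k grows, and every other convergent or intermediate fraction in range is farther away.
Largest k: floor((21 - q_2)/q_3) = floor((21 - 11)/16) = 0.
Since k = 0, no intermediate fraction beyond p_3/q_3 has denominator <= 21, so the convergent 51/16 is the closest (its error is |137*16 - 51*43|/(43*16) = 1/688).

51/16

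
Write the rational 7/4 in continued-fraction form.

Run the Euclidean algorithm on 7 and 4; the successive quotients are the partial quotients a_0, a_1, ... (each step inverts the fractional part left over by the previous one):
  7 = 1*4 + 3, so a_0 = 1.
  4 = 1*3 + 1, so a_1 = 1.
  3 = 3*1 + 0, so a_2 = 3.
The remainder reaches 0 after 3 divisions, so the expansion has 3 partial quotients, read off in order.

[1; 1, 3]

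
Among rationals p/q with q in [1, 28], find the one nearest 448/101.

102/23

Expand x = 448/101 as a continued fraction with the Euclidean algorithm:
  448 = 4*101 + 44, so a_0 = 4.
  101 = 2*44 + 13, so a_1 = 2.
  44 = 3*13 + 5, so a_2 = 3.
  13 = 2*5 + 3, so a_3 = 2.
  5 = 1*3 + 2, so a_4 = 1.
  3 = 1*2 + 1, so a_5 = 1.
  2 = 2*1 + 0, so a_6 = 2.
so x = [4; 2, 3, 2, 1, 1, 2].
Convergents (p_i = a_i*p_{i-1} + p_{i-2}, q_i = a_i*q_{i-1} + q_{i-2} with p_{-2}=0, p_{-1}=1, q_{-2}=1, q_{-1}=0), until the denominator exceeds 28:
  i=0: a_0=4, p_0 = 4*1 + 0 = 4, q_0 = 4*0 + 1 = 1.
  i=1: a_1=2, p_1 = 2*4 + 1 = 9, q_1 = 2*1 + 0 = 2.
  i=2: a_2=3, p_2 = 3*9 + 4 = 31, q_2 = 3*2 + 1 = 7.
  i=3: a_3=2, p_3 = 2*31 + 9 = 71, q_3 = 2*7 + 2 = 16.
  i=4: a_4=1, p_4 = 1*71 + 31 = 102, q_4 = 1*16 + 7 = 23.
  i=5: a_5=1, p_5 = 1*102 + 71 = 173, q_5 = 1*23 + 16 = 39.
q_5 = 39 > 28, so the last convergent with denominator <= 28 is p_4/q_4 = 102/23.
The closest fraction with denominator <= 28 is either p_4/q_4 or the intermediate fraction (k*p_4 + p_3)/(k*q_4 + q_3) with the largest k >= 1 whose denominator stays <= 28; these approach x as k grows, and every other convergent or intermediate fraction in range is farther away.
Largest k: floor((28 - q_3)/q_4) = floor((28 - 16)/23) = 0.
Since k = 0, no intermediate fraction beyond p_4/q_4 has denominator <= 28, so the convergent 102/23 is the closest (its error is |448*23 - 102*101|/(101*23) = 2/2323).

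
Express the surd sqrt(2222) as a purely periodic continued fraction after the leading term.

[47; (7, 4, 7, 94)]

Write x_i = (sqrt(2222) + m_i)/d_i with (m_0, d_0) = (0, 1). a_0 = floor(sqrt(2222)) = 47, since 47^2 = 2209 <= 2222 < 2304 = 48^2.
Iterate m_{i+1} = d_i*a_i - m_i, d_{i+1} = (2222 - m_{i+1}^2)/d_i, a_{i+1} = floor((a_0 + m_{i+1})/d_{i+1}):
  m_1 = 1*47 - 0 = 47, d_1 = (2222 - 47^2)/1 = 13/1 = 13, a_1 = floor((47 + 47)/13) = 7.
  m_2 = 13*7 - 47 = 44, d_2 = (2222 - 44^2)/13 = 286/13 = 22, a_2 = floor((47 + 44)/22) = 4.
  m_3 = 22*4 - 44 = 44, d_3 = (2222 - 44^2)/22 = 286/22 = 13, a_3 = floor((47 + 44)/13) = 7.
  m_4 = 13*7 - 44 = 47, d_4 = (2222 - 47^2)/13 = 13/13 = 1, a_4 = floor((47 + 47)/1) = 94.
  m_5 = 1*94 - 47 = 47, d_5 = (2222 - 47^2)/1 = 13/1 = 13: (m_5, d_5) = (m_1, d_1) = (47, 13), so from here the quotients repeat a_1, ..., a_4; the period length is 4.
Hence the expansion of sqrt(2222) is a_0 = 47 followed by the repeating block 7, 4, 7, 94 (period 4).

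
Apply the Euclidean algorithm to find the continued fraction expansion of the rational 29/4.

Run the Euclidean algorithm on 29 and 4; the successive quotients are the partial quotients a_0, a_1, ... (each step inverts the fractional part left over by the previous one):
  29 = 7*4 + 1, so a_0 = 7.
  4 = 4*1 + 0, so a_1 = 4.
The remainder reaches 0 after 2 divisions, so the expansion has 2 partial quotients, read off in order.

[7; 4]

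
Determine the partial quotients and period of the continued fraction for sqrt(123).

Write x_i = (sqrt(123) + m_i)/d_i with (m_0, d_0) = (0, 1). a_0 = floor(sqrt(123)) = 11, since 11^2 = 121 <= 123 < 144 = 12^2.
Iterate m_{i+1} = d_i*a_i - m_i, d_{i+1} = (123 - m_{i+1}^2)/d_i, a_{i+1} = floor((a_0 + m_{i+1})/d_{i+1}):
  m_1 = 1*11 - 0 = 11, d_1 = (123 - 11^2)/1 = 2/1 = 2, a_1 = floor((11 + 11)/2) = 11.
  m_2 = 2*11 - 11 = 11, d_2 = (123 - 11^2)/2 = 2/2 = 1, a_2 = floor((11 + 11)/1) = 22.
  m_3 = 1*22 - 11 = 11, d_3 = (123 - 11^2)/1 = 2/1 = 2: (m_3, d_3) = (m_1, d_1) = (11, 2), so from here the quotients repeat a_1, a_2; the period length is 2.
Hence the expansion of sqrt(123) is a_0 = 11 followed by the repeating block 11, 22 (period 2).

[11; (11, 22)]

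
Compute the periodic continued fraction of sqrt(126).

Write x_i = (sqrt(126) + m_i)/d_i with (m_0, d_0) = (0, 1). a_0 = floor(sqrt(126)) = 11, since 11^2 = 121 <= 126 < 144 = 12^2.
Iterate m_{i+1} = d_i*a_i - m_i, d_{i+1} = (126 - m_{i+1}^2)/d_i, a_{i+1} = floor((a_0 + m_{i+1})/d_{i+1}):
  m_1 = 1*11 - 0 = 11, d_1 = (126 - 11^2)/1 = 5/1 = 5, a_1 = floor((11 + 11)/5) = 4.
  m_2 = 5*4 - 11 = 9, d_2 = (126 - 9^2)/5 = 45/5 = 9, a_2 = floor((11 + 9)/9) = 2.
  m_3 = 9*2 - 9 = 9, d_3 = (126 - 9^2)/9 = 45/9 = 5, a_3 = floor((11 + 9)/5) = 4.
  m_4 = 5*4 - 9 = 11, d_4 = (126 - 11^2)/5 = 5/5 = 1, a_4 = floor((11 + 11)/1) = 22.
  m_5 = 1*22 - 11 = 11, d_5 = (126 - 11^2)/1 = 5/1 = 5: (m_5, d_5) = (m_1, d_1) = (11, 5), so from here the quotients repeat a_1, ..., a_4; the period length is 4.
Hence the expansion of sqrt(126) is a_0 = 11 followed by the repeating block 4, 2, 4, 22 (period 4).

[11; (4, 2, 4, 22)]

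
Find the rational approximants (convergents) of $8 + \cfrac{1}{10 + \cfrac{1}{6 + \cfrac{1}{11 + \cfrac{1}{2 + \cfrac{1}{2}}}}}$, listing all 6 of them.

8/1, 81/10, 494/61, 5515/681, 11524/1423, 28563/3527

Using the convergent recurrence p_i = a_i*p_{i-1} + p_{i-2}, q_i = a_i*q_{i-1} + q_{i-2} with p_{-2}=0, p_{-1}=1, q_{-2}=1, q_{-1}=0:
  i=0: a_0=8, p_0 = 8*1 + 0 = 8, q_0 = 8*0 + 1 = 1.
  i=1: a_1=10, p_1 = 10*8 + 1 = 81, q_1 = 10*1 + 0 = 10.
  i=2: a_2=6, p_2 = 6*81 + 8 = 494, q_2 = 6*10 + 1 = 61.
  i=3: a_3=11, p_3 = 11*494 + 81 = 5515, q_3 = 11*61 + 10 = 681.
  i=4: a_4=2, p_4 = 2*5515 + 494 = 11524, q_4 = 2*681 + 61 = 1423.
  i=5: a_5=2, p_5 = 2*11524 + 5515 = 28563, q_5 = 2*1423 + 681 = 3527.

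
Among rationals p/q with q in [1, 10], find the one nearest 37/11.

Expand x = 37/11 as a continued fraction with the Euclidean algorithm:
  37 = 3*11 + 4, so a_0 = 3.
  11 = 2*4 + 3, so a_1 = 2.
  4 = 1*3 + 1, so a_2 = 1.
  3 = 3*1 + 0, so a_3 = 3.
so x = [3; 2, 1, 3].
Convergents (p_i = a_i*p_{i-1} + p_{i-2}, q_i = a_i*q_{i-1} + q_{i-2} with p_{-2}=0, p_{-1}=1, q_{-2}=1, q_{-1}=0), until the denominator exceeds 10:
  i=0: a_0=3, p_0 = 3*1 + 0 = 3, q_0 = 3*0 + 1 = 1.
  i=1: a_1=2, p_1 = 2*3 + 1 = 7, q_1 = 2*1 + 0 = 2.
  i=2: a_2=1, p_2 = 1*7 + 3 = 10, q_2 = 1*2 + 1 = 3.
  i=3: a_3=3, p_3 = 3*10 + 7 = 37, q_3 = 3*3 + 2 = 11.
q_3 = 11 > 10, so the last convergent with denominator <= 10 is p_2/q_2 = 10/3.
The closest fraction with denominator <= 10 is either p_2/q_2 or the intermediate fraction (k*p_2 + p_1)/(k*q_2 + q_1) with the largest k >= 1 whose denominator stays <= 10; these approach x as k grows, and every other convergent or intermediate fraction in range is farther away.
Largest k: floor((10 - q_1)/q_2) = floor((10 - 2)/3) = 2.
That gives (2*10 + 7)/(2*3 + 2) = 27/8.
Compare the errors: |x - 10/3| = |37*3 - 10*11|/(11*3) = 1/33, and |x - 27/8| = |37*8 - 27*11|/(11*8) = 1/88.
Cross-multiplying, 1*33 = 33 < 88 = 1*88, so 1/88 is smaller: the intermediate fraction 27/8 is closer to x than 10/3.

27/8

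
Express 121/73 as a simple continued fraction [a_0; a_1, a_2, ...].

[1; 1, 1, 1, 11, 2]

Run the Euclidean algorithm on 121 and 73; the successive quotients are the partial quotients a_0, a_1, ... (each step inverts the fractional part left over by the previous one):
  121 = 1*73 + 48, so a_0 = 1.
  73 = 1*48 + 25, so a_1 = 1.
  48 = 1*25 + 23, so a_2 = 1.
  25 = 1*23 + 2, so a_3 = 1.
  23 = 11*2 + 1, so a_4 = 11.
  2 = 2*1 + 0, so a_5 = 2.
The remainder reaches 0 after 6 divisions, so the expansion has 6 partial quotients, read off in order.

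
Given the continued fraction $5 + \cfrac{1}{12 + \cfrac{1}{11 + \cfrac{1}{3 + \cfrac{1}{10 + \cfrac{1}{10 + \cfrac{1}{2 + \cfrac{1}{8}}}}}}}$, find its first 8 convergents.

Using the convergent recurrence p_i = a_i*p_{i-1} + p_{i-2}, q_i = a_i*q_{i-1} + q_{i-2} with p_{-2}=0, p_{-1}=1, q_{-2}=1, q_{-1}=0:
  i=0: a_0=5, p_0 = 5*1 + 0 = 5, q_0 = 5*0 + 1 = 1.
  i=1: a_1=12, p_1 = 12*5 + 1 = 61, q_1 = 12*1 + 0 = 12.
  i=2: a_2=11, p_2 = 11*61 + 5 = 676, q_2 = 11*12 + 1 = 133.
  i=3: a_3=3, p_3 = 3*676 + 61 = 2089, q_3 = 3*133 + 12 = 411.
  i=4: a_4=10, p_4 = 10*2089 + 676 = 21566, q_4 = 10*411 + 133 = 4243.
  i=5: a_5=10, p_5 = 10*21566 + 2089 = 217749, q_5 = 10*4243 + 411 = 42841.
  i=6: a_6=2, p_6 = 2*217749 + 21566 = 457064, q_6 = 2*42841 + 4243 = 89925.
  i=7: a_7=8, p_7 = 8*457064 + 217749 = 3874261, q_7 = 8*89925 + 42841 = 762241.

5/1, 61/12, 676/133, 2089/411, 21566/4243, 217749/42841, 457064/89925, 3874261/762241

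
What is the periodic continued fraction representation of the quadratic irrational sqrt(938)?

[30; (1, 1, 1, 2, 8, 2, 1, 1, 1, 60)]

Write x_i = (sqrt(938) + m_i)/d_i with (m_0, d_0) = (0, 1). a_0 = floor(sqrt(938)) = 30, since 30^2 = 900 <= 938 < 961 = 31^2.
Iterate m_{i+1} = d_i*a_i - m_i, d_{i+1} = (938 - m_{i+1}^2)/d_i, a_{i+1} = floor((a_0 + m_{i+1})/d_{i+1}):
  m_1 = 1*30 - 0 = 30, d_1 = (938 - 30^2)/1 = 38/1 = 38, a_1 = floor((30 + 30)/38) = 1.
  m_2 = 38*1 - 30 = 8, d_2 = (938 - 8^2)/38 = 874/38 = 23, a_2 = floor((30 + 8)/23) = 1.
  m_3 = 23*1 - 8 = 15, d_3 = (938 - 15^2)/23 = 713/23 = 31, a_3 = floor((30 + 15)/31) = 1.
  m_4 = 31*1 - 15 = 16, d_4 = (938 - 16^2)/31 = 682/31 = 22, a_4 = floor((30 + 16)/22) = 2.
  m_5 = 22*2 - 16 = 28, d_5 = (938 - 28^2)/22 = 154/22 = 7, a_5 = floor((30 + 28)/7) = 8.
  m_6 = 7*8 - 28 = 28, d_6 = (938 - 28^2)/7 = 154/7 = 22, a_6 = floor((30 + 28)/22) = 2.
  m_7 = 22*2 - 28 = 16, d_7 = (938 - 16^2)/22 = 682/22 = 31, a_7 = floor((30 + 16)/31) = 1.
  m_8 = 31*1 - 16 = 15, d_8 = (938 - 15^2)/31 = 713/31 = 23, a_8 = floor((30 + 15)/23) = 1.
  m_9 = 23*1 - 15 = 8, d_9 = (938 - 8^2)/23 = 874/23 = 38, a_9 = floor((30 + 8)/38) = 1.
  m_10 = 38*1 - 8 = 30, d_10 = (938 - 30^2)/38 = 38/38 = 1, a_10 = floor((30 + 30)/1) = 60.
  m_11 = 1*60 - 30 = 30, d_11 = (938 - 30^2)/1 = 38/1 = 38: (m_11, d_11) = (m_1, d_1) = (30, 38), so from here the quotients repeat a_1, ..., a_10; the period length is 10.
Hence the expansion of sqrt(938) is a_0 = 30 followed by the repeating block 1, 1, 1, 2, 8, 2, 1, 1, 1, 60 (period 10).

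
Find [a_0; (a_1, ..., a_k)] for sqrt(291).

[17; (17, 34)]

Write x_i = (sqrt(291) + m_i)/d_i with (m_0, d_0) = (0, 1). a_0 = floor(sqrt(291)) = 17, since 17^2 = 289 <= 291 < 324 = 18^2.
Iterate m_{i+1} = d_i*a_i - m_i, d_{i+1} = (291 - m_{i+1}^2)/d_i, a_{i+1} = floor((a_0 + m_{i+1})/d_{i+1}):
  m_1 = 1*17 - 0 = 17, d_1 = (291 - 17^2)/1 = 2/1 = 2, a_1 = floor((17 + 17)/2) = 17.
  m_2 = 2*17 - 17 = 17, d_2 = (291 - 17^2)/2 = 2/2 = 1, a_2 = floor((17 + 17)/1) = 34.
  m_3 = 1*34 - 17 = 17, d_3 = (291 - 17^2)/1 = 2/1 = 2: (m_3, d_3) = (m_1, d_1) = (17, 2), so from here the quotients repeat a_1, a_2; the period length is 2.
Hence the expansion of sqrt(291) is a_0 = 17 followed by the repeating block 17, 34 (period 2).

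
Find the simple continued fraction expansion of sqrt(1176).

[34; (3, 2, 2, 2, 3, 68)]

Write x_i = (sqrt(1176) + m_i)/d_i with (m_0, d_0) = (0, 1). a_0 = floor(sqrt(1176)) = 34, since 34^2 = 1156 <= 1176 < 1225 = 35^2.
Iterate m_{i+1} = d_i*a_i - m_i, d_{i+1} = (1176 - m_{i+1}^2)/d_i, a_{i+1} = floor((a_0 + m_{i+1})/d_{i+1}):
  m_1 = 1*34 - 0 = 34, d_1 = (1176 - 34^2)/1 = 20/1 = 20, a_1 = floor((34 + 34)/20) = 3.
  m_2 = 20*3 - 34 = 26, d_2 = (1176 - 26^2)/20 = 500/20 = 25, a_2 = floor((34 + 26)/25) = 2.
  m_3 = 25*2 - 26 = 24, d_3 = (1176 - 24^2)/25 = 600/25 = 24, a_3 = floor((34 + 24)/24) = 2.
  m_4 = 24*2 - 24 = 24, d_4 = (1176 - 24^2)/24 = 600/24 = 25, a_4 = floor((34 + 24)/25) = 2.
  m_5 = 25*2 - 24 = 26, d_5 = (1176 - 26^2)/25 = 500/25 = 20, a_5 = floor((34 + 26)/20) = 3.
  m_6 = 20*3 - 26 = 34, d_6 = (1176 - 34^2)/20 = 20/20 = 1, a_6 = floor((34 + 34)/1) = 68.
  m_7 = 1*68 - 34 = 34, d_7 = (1176 - 34^2)/1 = 20/1 = 20: (m_7, d_7) = (m_1, d_1) = (34, 20), so from here the quotients repeat a_1, ..., a_6; the period length is 6.
Hence the expansion of sqrt(1176) is a_0 = 34 followed by the repeating block 3, 2, 2, 2, 3, 68 (period 6).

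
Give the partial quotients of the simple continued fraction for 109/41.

Run the Euclidean algorithm on 109 and 41; the successive quotients are the partial quotients a_0, a_1, ... (each step inverts the fractional part left over by the previous one):
  109 = 2*41 + 27, so a_0 = 2.
  41 = 1*27 + 14, so a_1 = 1.
  27 = 1*14 + 13, so a_2 = 1.
  14 = 1*13 + 1, so a_3 = 1.
  13 = 13*1 + 0, so a_4 = 13.
The remainder reaches 0 after 5 divisions, so the expansion has 5 partial quotients, read off in order.

[2; 1, 1, 1, 13]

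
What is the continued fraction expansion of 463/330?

[1; 2, 2, 12, 1, 4]

Run the Euclidean algorithm on 463 and 330; the successive quotients are the partial quotients a_0, a_1, ... (each step inverts the fractional part left over by the previous one):
  463 = 1*330 + 133, so a_0 = 1.
  330 = 2*133 + 64, so a_1 = 2.
  133 = 2*64 + 5, so a_2 = 2.
  64 = 12*5 + 4, so a_3 = 12.
  5 = 1*4 + 1, so a_4 = 1.
  4 = 4*1 + 0, so a_5 = 4.
The remainder reaches 0 after 6 divisions, so the expansion has 6 partial quotients, read off in order.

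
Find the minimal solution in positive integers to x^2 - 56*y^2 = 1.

(x, y) = (15, 2)

First expand sqrt(56) as a continued fraction. With x_i = (sqrt(56) + m_i)/d_i and (m_0, d_0) = (0, 1): a_0 = floor(sqrt(56)) = 7, since 7^2 = 49 <= 56 < 64 = 8^2.
Iterate m_{i+1} = d_i*a_i - m_i, d_{i+1} = (56 - m_{i+1}^2)/d_i, a_{i+1} = floor((a_0 + m_{i+1})/d_{i+1}):
  m_1 = 1*7 - 0 = 7, d_1 = (56 - 7^2)/1 = 7/1 = 7, a_1 = floor((7 + 7)/7) = 2.
  m_2 = 7*2 - 7 = 7, d_2 = (56 - 7^2)/7 = 7/7 = 1, a_2 = floor((7 + 7)/1) = 14.
  m_3 = 1*14 - 7 = 7, d_3 = (56 - 7^2)/1 = 7/1 = 7: (m_3, d_3) = (m_1, d_1) = (7, 7), so from here the quotients repeat a_1, a_2; the period length is 2.
So sqrt(56) = [7; (2, 14)] with period length k = 2.
k is even, so the fundamental solution of x^2 - 56y^2 = 1 is (p_{k-1}, q_{k-1}) = (p_1, q_1); compute convergents through index 1.
Convergents (p_i = a_i*p_{i-1} + p_{i-2}, q_i = a_i*q_{i-1} + q_{i-2} with p_{-2}=0, p_{-1}=1, q_{-2}=1, q_{-1}=0):
  i=0: a_0=7, p_0 = 7*1 + 0 = 7, q_0 = 7*0 + 1 = 1.
  i=1: a_1=2, p_1 = 2*7 + 1 = 15, q_1 = 2*1 + 0 = 2.
Check: 15^2 - 56*2^2 = 225 - 224 = 1, so (x, y) = (15, 2) solves the equation, and by the theorem it is the least positive solution.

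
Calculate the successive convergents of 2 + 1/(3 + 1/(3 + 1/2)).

2/1, 7/3, 23/10, 53/23

Using the convergent recurrence p_i = a_i*p_{i-1} + p_{i-2}, q_i = a_i*q_{i-1} + q_{i-2} with p_{-2}=0, p_{-1}=1, q_{-2}=1, q_{-1}=0:
  i=0: a_0=2, p_0 = 2*1 + 0 = 2, q_0 = 2*0 + 1 = 1.
  i=1: a_1=3, p_1 = 3*2 + 1 = 7, q_1 = 3*1 + 0 = 3.
  i=2: a_2=3, p_2 = 3*7 + 2 = 23, q_2 = 3*3 + 1 = 10.
  i=3: a_3=2, p_3 = 2*23 + 7 = 53, q_3 = 2*10 + 3 = 23.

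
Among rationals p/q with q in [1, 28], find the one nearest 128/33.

97/25

Expand x = 128/33 as a continued fraction with the Euclidean algorithm:
  128 = 3*33 + 29, so a_0 = 3.
  33 = 1*29 + 4, so a_1 = 1.
  29 = 7*4 + 1, so a_2 = 7.
  4 = 4*1 + 0, so a_3 = 4.
so x = [3; 1, 7, 4].
Convergents (p_i = a_i*p_{i-1} + p_{i-2}, q_i = a_i*q_{i-1} + q_{i-2} with p_{-2}=0, p_{-1}=1, q_{-2}=1, q_{-1}=0), until the denominator exceeds 28:
  i=0: a_0=3, p_0 = 3*1 + 0 = 3, q_0 = 3*0 + 1 = 1.
  i=1: a_1=1, p_1 = 1*3 + 1 = 4, q_1 = 1*1 + 0 = 1.
  i=2: a_2=7, p_2 = 7*4 + 3 = 31, q_2 = 7*1 + 1 = 8.
  i=3: a_3=4, p_3 = 4*31 + 4 = 128, q_3 = 4*8 + 1 = 33.
q_3 = 33 > 28, so the last convergent with denominator <= 28 is p_2/q_2 = 31/8.
The closest fraction with denominator <= 28 is either p_2/q_2 or the intermediate fraction (k*p_2 + p_1)/(k*q_2 + q_1) with the largest k >= 1 whose denominator stays <= 28; these approach x as k grows, and every other convergent or intermediate fraction in range is farther away.
Largest k: floor((28 - q_1)/q_2) = floor((28 - 1)/8) = 3.
That gives (3*31 + 4)/(3*8 + 1) = 97/25.
Compare the errors: |x - 31/8| = |128*8 - 31*33|/(33*8) = 1/264, and |x - 97/25| = |128*25 - 97*33|/(33*25) = 1/825.
Cross-multiplying, 1*264 = 264 < 825 = 1*825, so 1/825 is smaller: the intermediate fraction 97/25 is closer to x than 31/8.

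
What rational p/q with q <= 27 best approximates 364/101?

18/5

Expand x = 364/101 as a continued fraction with the Euclidean algorithm:
  364 = 3*101 + 61, so a_0 = 3.
  101 = 1*61 + 40, so a_1 = 1.
  61 = 1*40 + 21, so a_2 = 1.
  40 = 1*21 + 19, so a_3 = 1.
  21 = 1*19 + 2, so a_4 = 1.
  19 = 9*2 + 1, so a_5 = 9.
  2 = 2*1 + 0, so a_6 = 2.
so x = [3; 1, 1, 1, 1, 9, 2].
Convergents (p_i = a_i*p_{i-1} + p_{i-2}, q_i = a_i*q_{i-1} + q_{i-2} with p_{-2}=0, p_{-1}=1, q_{-2}=1, q_{-1}=0), until the denominator exceeds 27:
  i=0: a_0=3, p_0 = 3*1 + 0 = 3, q_0 = 3*0 + 1 = 1.
  i=1: a_1=1, p_1 = 1*3 + 1 = 4, q_1 = 1*1 + 0 = 1.
  i=2: a_2=1, p_2 = 1*4 + 3 = 7, q_2 = 1*1 + 1 = 2.
  i=3: a_3=1, p_3 = 1*7 + 4 = 11, q_3 = 1*2 + 1 = 3.
  i=4: a_4=1, p_4 = 1*11 + 7 = 18, q_4 = 1*3 + 2 = 5.
  i=5: a_5=9, p_5 = 9*18 + 11 = 173, q_5 = 9*5 + 3 = 48.
q_5 = 48 > 27, so the last convergent with denominator <= 27 is p_4/q_4 = 18/5.
The closest fraction with denominator <= 27 is either p_4/q_4 or the intermediate fraction (k*p_4 + p_3)/(k*q_4 + q_3) with the largest k >= 1 whose denominator stays <= 27; these approach x as k grows, and every other convergent or intermediate fraction in range is farther away.
Largest k: floor((27 - q_3)/q_4) = floor((27 - 3)/5) = 4.
That gives (4*18 + 11)/(4*5 + 3) = 83/23.
Compare the errors: |x - 18/5| = |364*5 - 18*101|/(101*5) = 2/505, and |x - 83/23| = |364*23 - 83*101|/(101*23) = 11/2323.
Cross-multiplying, 2*2323 = 4646 < 5555 = 11*505, so 2/505 is smaller: the convergent 18/5 is closer to x than 83/23.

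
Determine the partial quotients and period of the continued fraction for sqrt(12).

Write x_i = (sqrt(12) + m_i)/d_i with (m_0, d_0) = (0, 1). a_0 = floor(sqrt(12)) = 3, since 3^2 = 9 <= 12 < 16 = 4^2.
Iterate m_{i+1} = d_i*a_i - m_i, d_{i+1} = (12 - m_{i+1}^2)/d_i, a_{i+1} = floor((a_0 + m_{i+1})/d_{i+1}):
  m_1 = 1*3 - 0 = 3, d_1 = (12 - 3^2)/1 = 3/1 = 3, a_1 = floor((3 + 3)/3) = 2.
  m_2 = 3*2 - 3 = 3, d_2 = (12 - 3^2)/3 = 3/3 = 1, a_2 = floor((3 + 3)/1) = 6.
  m_3 = 1*6 - 3 = 3, d_3 = (12 - 3^2)/1 = 3/1 = 3: (m_3, d_3) = (m_1, d_1) = (3, 3), so from here the quotients repeat a_1, a_2; the period length is 2.
Hence the expansion of sqrt(12) is a_0 = 3 followed by the repeating block 2, 6 (period 2).

[3; (2, 6)]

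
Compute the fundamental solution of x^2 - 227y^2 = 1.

(x, y) = (226, 15)

First expand sqrt(227) as a continued fraction. With x_i = (sqrt(227) + m_i)/d_i and (m_0, d_0) = (0, 1): a_0 = floor(sqrt(227)) = 15, since 15^2 = 225 <= 227 < 256 = 16^2.
Iterate m_{i+1} = d_i*a_i - m_i, d_{i+1} = (227 - m_{i+1}^2)/d_i, a_{i+1} = floor((a_0 + m_{i+1})/d_{i+1}):
  m_1 = 1*15 - 0 = 15, d_1 = (227 - 15^2)/1 = 2/1 = 2, a_1 = floor((15 + 15)/2) = 15.
  m_2 = 2*15 - 15 = 15, d_2 = (227 - 15^2)/2 = 2/2 = 1, a_2 = floor((15 + 15)/1) = 30.
  m_3 = 1*30 - 15 = 15, d_3 = (227 - 15^2)/1 = 2/1 = 2: (m_3, d_3) = (m_1, d_1) = (15, 2), so from here the quotients repeat a_1, a_2; the period length is 2.
So sqrt(227) = [15; (15, 30)] with period length k = 2.
k is even, so the fundamental solution of x^2 - 227y^2 = 1 is (p_{k-1}, q_{k-1}) = (p_1, q_1); compute convergents through index 1.
Convergents (p_i = a_i*p_{i-1} + p_{i-2}, q_i = a_i*q_{i-1} + q_{i-2} with p_{-2}=0, p_{-1}=1, q_{-2}=1, q_{-1}=0):
  i=0: a_0=15, p_0 = 15*1 + 0 = 15, q_0 = 15*0 + 1 = 1.
  i=1: a_1=15, p_1 = 15*15 + 1 = 226, q_1 = 15*1 + 0 = 15.
Check: 226^2 - 227*15^2 = 51076 - 51075 = 1, so (x, y) = (226, 15) solves the equation, and by the theorem it is the least positive solution.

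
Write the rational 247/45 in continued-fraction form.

Run the Euclidean algorithm on 247 and 45; the successive quotients are the partial quotients a_0, a_1, ... (each step inverts the fractional part left over by the previous one):
  247 = 5*45 + 22, so a_0 = 5.
  45 = 2*22 + 1, so a_1 = 2.
  22 = 22*1 + 0, so a_2 = 22.
The remainder reaches 0 after 3 divisions, so the expansion has 3 partial quotients, read off in order.

[5; 2, 22]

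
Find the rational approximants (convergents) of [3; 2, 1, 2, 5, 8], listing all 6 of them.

Using the convergent recurrence p_i = a_i*p_{i-1} + p_{i-2}, q_i = a_i*q_{i-1} + q_{i-2} with p_{-2}=0, p_{-1}=1, q_{-2}=1, q_{-1}=0:
  i=0: a_0=3, p_0 = 3*1 + 0 = 3, q_0 = 3*0 + 1 = 1.
  i=1: a_1=2, p_1 = 2*3 + 1 = 7, q_1 = 2*1 + 0 = 2.
  i=2: a_2=1, p_2 = 1*7 + 3 = 10, q_2 = 1*2 + 1 = 3.
  i=3: a_3=2, p_3 = 2*10 + 7 = 27, q_3 = 2*3 + 2 = 8.
  i=4: a_4=5, p_4 = 5*27 + 10 = 145, q_4 = 5*8 + 3 = 43.
  i=5: a_5=8, p_5 = 8*145 + 27 = 1187, q_5 = 8*43 + 8 = 352.

3/1, 7/2, 10/3, 27/8, 145/43, 1187/352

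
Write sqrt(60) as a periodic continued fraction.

Write x_i = (sqrt(60) + m_i)/d_i with (m_0, d_0) = (0, 1). a_0 = floor(sqrt(60)) = 7, since 7^2 = 49 <= 60 < 64 = 8^2.
Iterate m_{i+1} = d_i*a_i - m_i, d_{i+1} = (60 - m_{i+1}^2)/d_i, a_{i+1} = floor((a_0 + m_{i+1})/d_{i+1}):
  m_1 = 1*7 - 0 = 7, d_1 = (60 - 7^2)/1 = 11/1 = 11, a_1 = floor((7 + 7)/11) = 1.
  m_2 = 11*1 - 7 = 4, d_2 = (60 - 4^2)/11 = 44/11 = 4, a_2 = floor((7 + 4)/4) = 2.
  m_3 = 4*2 - 4 = 4, d_3 = (60 - 4^2)/4 = 44/4 = 11, a_3 = floor((7 + 4)/11) = 1.
  m_4 = 11*1 - 4 = 7, d_4 = (60 - 7^2)/11 = 11/11 = 1, a_4 = floor((7 + 7)/1) = 14.
  m_5 = 1*14 - 7 = 7, d_5 = (60 - 7^2)/1 = 11/1 = 11: (m_5, d_5) = (m_1, d_1) = (7, 11), so from here the quotients repeat a_1, ..., a_4; the period length is 4.
Hence the expansion of sqrt(60) is a_0 = 7 followed by the repeating block 1, 2, 1, 14 (period 4).

[7; (1, 2, 1, 14)]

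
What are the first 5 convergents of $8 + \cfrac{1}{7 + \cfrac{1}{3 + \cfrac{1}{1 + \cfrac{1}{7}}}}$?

8/1, 57/7, 179/22, 236/29, 1831/225

Using the convergent recurrence p_i = a_i*p_{i-1} + p_{i-2}, q_i = a_i*q_{i-1} + q_{i-2} with p_{-2}=0, p_{-1}=1, q_{-2}=1, q_{-1}=0:
  i=0: a_0=8, p_0 = 8*1 + 0 = 8, q_0 = 8*0 + 1 = 1.
  i=1: a_1=7, p_1 = 7*8 + 1 = 57, q_1 = 7*1 + 0 = 7.
  i=2: a_2=3, p_2 = 3*57 + 8 = 179, q_2 = 3*7 + 1 = 22.
  i=3: a_3=1, p_3 = 1*179 + 57 = 236, q_3 = 1*22 + 7 = 29.
  i=4: a_4=7, p_4 = 7*236 + 179 = 1831, q_4 = 7*29 + 22 = 225.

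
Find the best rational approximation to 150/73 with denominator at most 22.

37/18

Expand x = 150/73 as a continued fraction with the Euclidean algorithm:
  150 = 2*73 + 4, so a_0 = 2.
  73 = 18*4 + 1, so a_1 = 18.
  4 = 4*1 + 0, so a_2 = 4.
so x = [2; 18, 4].
Convergents (p_i = a_i*p_{i-1} + p_{i-2}, q_i = a_i*q_{i-1} + q_{i-2} with p_{-2}=0, p_{-1}=1, q_{-2}=1, q_{-1}=0), until the denominator exceeds 22:
  i=0: a_0=2, p_0 = 2*1 + 0 = 2, q_0 = 2*0 + 1 = 1.
  i=1: a_1=18, p_1 = 18*2 + 1 = 37, q_1 = 18*1 + 0 = 18.
  i=2: a_2=4, p_2 = 4*37 + 2 = 150, q_2 = 4*18 + 1 = 73.
q_2 = 73 > 22, so the last convergent with denominator <= 22 is p_1/q_1 = 37/18.
The closest fraction with denominator <= 22 is either p_1/q_1 or the intermediate fraction (k*p_1 + p_0)/(k*q_1 + q_0) with the largest k >= 1 whose denominator stays <= 22; these approach x as k grows, and every other convergent or intermediate fraction in range is farther away.
Largest k: floor((22 - q_0)/q_1) = floor((22 - 1)/18) = 1.
That gives (1*37 + 2)/(1*18 + 1) = 39/19.
Compare the errors: |x - 37/18| = |150*18 - 37*73|/(73*18) = 1/1314, and |x - 39/19| = |150*19 - 39*73|/(73*19) = 3/1387.
Cross-multiplying, 1*1387 = 1387 < 3942 = 3*1314, so 1/1314 is smaller: the convergent 37/18 is closer to x than 39/19.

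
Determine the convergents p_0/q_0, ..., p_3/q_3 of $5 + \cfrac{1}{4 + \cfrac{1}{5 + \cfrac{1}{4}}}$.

5/1, 21/4, 110/21, 461/88

Using the convergent recurrence p_i = a_i*p_{i-1} + p_{i-2}, q_i = a_i*q_{i-1} + q_{i-2} with p_{-2}=0, p_{-1}=1, q_{-2}=1, q_{-1}=0:
  i=0: a_0=5, p_0 = 5*1 + 0 = 5, q_0 = 5*0 + 1 = 1.
  i=1: a_1=4, p_1 = 4*5 + 1 = 21, q_1 = 4*1 + 0 = 4.
  i=2: a_2=5, p_2 = 5*21 + 5 = 110, q_2 = 5*4 + 1 = 21.
  i=3: a_3=4, p_3 = 4*110 + 21 = 461, q_3 = 4*21 + 4 = 88.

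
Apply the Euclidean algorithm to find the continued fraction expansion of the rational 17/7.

Run the Euclidean algorithm on 17 and 7; the successive quotients are the partial quotients a_0, a_1, ... (each step inverts the fractional part left over by the previous one):
  17 = 2*7 + 3, so a_0 = 2.
  7 = 2*3 + 1, so a_1 = 2.
  3 = 3*1 + 0, so a_2 = 3.
The remainder reaches 0 after 3 divisions, so the expansion has 3 partial quotients, read off in order.

[2; 2, 3]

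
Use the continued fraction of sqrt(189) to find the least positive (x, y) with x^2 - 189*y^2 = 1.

(x, y) = (55, 4)

First expand sqrt(189) as a continued fraction. With x_i = (sqrt(189) + m_i)/d_i and (m_0, d_0) = (0, 1): a_0 = floor(sqrt(189)) = 13, since 13^2 = 169 <= 189 < 196 = 14^2.
Iterate m_{i+1} = d_i*a_i - m_i, d_{i+1} = (189 - m_{i+1}^2)/d_i, a_{i+1} = floor((a_0 + m_{i+1})/d_{i+1}):
  m_1 = 1*13 - 0 = 13, d_1 = (189 - 13^2)/1 = 20/1 = 20, a_1 = floor((13 + 13)/20) = 1.
  m_2 = 20*1 - 13 = 7, d_2 = (189 - 7^2)/20 = 140/20 = 7, a_2 = floor((13 + 7)/7) = 2.
  m_3 = 7*2 - 7 = 7, d_3 = (189 - 7^2)/7 = 140/7 = 20, a_3 = floor((13 + 7)/20) = 1.
  m_4 = 20*1 - 7 = 13, d_4 = (189 - 13^2)/20 = 20/20 = 1, a_4 = floor((13 + 13)/1) = 26.
  m_5 = 1*26 - 13 = 13, d_5 = (189 - 13^2)/1 = 20/1 = 20: (m_5, d_5) = (m_1, d_1) = (13, 20), so from here the quotients repeat a_1, ..., a_4; the period length is 4.
So sqrt(189) = [13; (1, 2, 1, 26)] with period length k = 4.
k is even, so the fundamental solution of x^2 - 189y^2 = 1 is (p_{k-1}, q_{k-1}) = (p_3, q_3); compute convergents through index 3.
Convergents (p_i = a_i*p_{i-1} + p_{i-2}, q_i = a_i*q_{i-1} + q_{i-2} with p_{-2}=0, p_{-1}=1, q_{-2}=1, q_{-1}=0):
  i=0: a_0=13, p_0 = 13*1 + 0 = 13, q_0 = 13*0 + 1 = 1.
  i=1: a_1=1, p_1 = 1*13 + 1 = 14, q_1 = 1*1 + 0 = 1.
  i=2: a_2=2, p_2 = 2*14 + 13 = 41, q_2 = 2*1 + 1 = 3.
  i=3: a_3=1, p_3 = 1*41 + 14 = 55, q_3 = 1*3 + 1 = 4.
Check: 55^2 - 189*4^2 = 3025 - 3024 = 1, so (x, y) = (55, 4) solves the equation, and by the theorem it is the least positive solution.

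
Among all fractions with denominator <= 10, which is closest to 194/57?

17/5

Expand x = 194/57 as a continued fraction with the Euclidean algorithm:
  194 = 3*57 + 23, so a_0 = 3.
  57 = 2*23 + 11, so a_1 = 2.
  23 = 2*11 + 1, so a_2 = 2.
  11 = 11*1 + 0, so a_3 = 11.
so x = [3; 2, 2, 11].
Convergents (p_i = a_i*p_{i-1} + p_{i-2}, q_i = a_i*q_{i-1} + q_{i-2} with p_{-2}=0, p_{-1}=1, q_{-2}=1, q_{-1}=0), until the denominator exceeds 10:
  i=0: a_0=3, p_0 = 3*1 + 0 = 3, q_0 = 3*0 + 1 = 1.
  i=1: a_1=2, p_1 = 2*3 + 1 = 7, q_1 = 2*1 + 0 = 2.
  i=2: a_2=2, p_2 = 2*7 + 3 = 17, q_2 = 2*2 + 1 = 5.
  i=3: a_3=11, p_3 = 11*17 + 7 = 194, q_3 = 11*5 + 2 = 57.
q_3 = 57 > 10, so the last convergent with denominator <= 10 is p_2/q_2 = 17/5.
The closest fraction with denominator <= 10 is either p_2/q_2 or the intermediate fraction (k*p_2 + p_1)/(k*q_2 + q_1) with the largest k >= 1 whose denominator stays <= 10; these approach x as k grows, and every other convergent or intermediate fraction in range is farther away.
Largest k: floor((10 - q_1)/q_2) = floor((10 - 2)/5) = 1.
That gives (1*17 + 7)/(1*5 + 2) = 24/7.
Compare the errors: |x - 17/5| = |194*5 - 17*57|/(57*5) = 1/285, and |x - 24/7| = |194*7 - 24*57|/(57*7) = 10/399.
Cross-multiplying, 1*399 = 399 < 2850 = 10*285, so 1/285 is smaller: the convergent 17/5 is closer to x than 24/7.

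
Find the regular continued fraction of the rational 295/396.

[0; 1, 2, 1, 11, 1, 1, 1, 2]

Run the Euclidean algorithm on 295 and 396; the successive quotients are the partial quotients a_0, a_1, ... (each step inverts the fractional part left over by the previous one):
  295 = 0*396 + 295, so a_0 = 0.
  396 = 1*295 + 101, so a_1 = 1.
  295 = 2*101 + 93, so a_2 = 2.
  101 = 1*93 + 8, so a_3 = 1.
  93 = 11*8 + 5, so a_4 = 11.
  8 = 1*5 + 3, so a_5 = 1.
  5 = 1*3 + 2, so a_6 = 1.
  3 = 1*2 + 1, so a_7 = 1.
  2 = 2*1 + 0, so a_8 = 2.
The remainder reaches 0 after 9 divisions, so the expansion has 9 partial quotients, read off in order.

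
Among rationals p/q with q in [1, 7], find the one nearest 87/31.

Expand x = 87/31 as a continued fraction with the Euclidean algorithm:
  87 = 2*31 + 25, so a_0 = 2.
  31 = 1*25 + 6, so a_1 = 1.
  25 = 4*6 + 1, so a_2 = 4.
  6 = 6*1 + 0, so a_3 = 6.
so x = [2; 1, 4, 6].
Convergents (p_i = a_i*p_{i-1} + p_{i-2}, q_i = a_i*q_{i-1} + q_{i-2} with p_{-2}=0, p_{-1}=1, q_{-2}=1, q_{-1}=0), until the denominator exceeds 7:
  i=0: a_0=2, p_0 = 2*1 + 0 = 2, q_0 = 2*0 + 1 = 1.
  i=1: a_1=1, p_1 = 1*2 + 1 = 3, q_1 = 1*1 + 0 = 1.
  i=2: a_2=4, p_2 = 4*3 + 2 = 14, q_2 = 4*1 + 1 = 5.
  i=3: a_3=6, p_3 = 6*14 + 3 = 87, q_3 = 6*5 + 1 = 31.
q_3 = 31 > 7, so the last convergent with denominator <= 7 is p_2/q_2 = 14/5.
The closest fraction with denominator <= 7 is either p_2/q_2 or the intermediate fraction (k*p_2 + p_1)/(k*q_2 + q_1) with the largest k >= 1 whose denominator stays <= 7; these approach x as k grows, and every other convergent or intermediate fraction in range is farther away.
Largest k: floor((7 - q_1)/q_2) = floor((7 - 1)/5) = 1.
That gives (1*14 + 3)/(1*5 + 1) = 17/6.
Compare the errors: |x - 14/5| = |87*5 - 14*31|/(31*5) = 1/155, and |x - 17/6| = |87*6 - 17*31|/(31*6) = 5/186.
Cross-multiplying, 1*186 = 186 < 775 = 5*155, so 1/155 is smaller: the convergent 14/5 is closer to x than 17/6.

14/5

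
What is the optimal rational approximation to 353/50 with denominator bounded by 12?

85/12

Expand x = 353/50 as a continued fraction with the Euclidean algorithm:
  353 = 7*50 + 3, so a_0 = 7.
  50 = 16*3 + 2, so a_1 = 16.
  3 = 1*2 + 1, so a_2 = 1.
  2 = 2*1 + 0, so a_3 = 2.
so x = [7; 16, 1, 2].
Convergents (p_i = a_i*p_{i-1} + p_{i-2}, q_i = a_i*q_{i-1} + q_{i-2} with p_{-2}=0, p_{-1}=1, q_{-2}=1, q_{-1}=0), until the denominator exceeds 12:
  i=0: a_0=7, p_0 = 7*1 + 0 = 7, q_0 = 7*0 + 1 = 1.
  i=1: a_1=16, p_1 = 16*7 + 1 = 113, q_1 = 16*1 + 0 = 16.
q_1 = 16 > 12, so the last convergent with denominator <= 12 is p_0/q_0 = 7/1.
The closest fraction with denominator <= 12 is either p_0/q_0 or the intermediate fraction (k*p_0 + p_{-1})/(k*q_0 + q_{-1}) with the largest k >= 1 whose denominator stays <= 12; these approach x as k grows, and every other convergent or intermediate fraction in range is farther away.
Largest k: floor((12 - q_{-1})/q_0) = floor((12 - 0)/1) = 12 (using the seeds p_{-1} = 1, q_{-1} = 0).
That gives (12*7 + 1)/(12*1 + 0) = 85/12.
Compare the errors: |x - 7/1| = |353*1 - 7*50|/(50*1) = 3/50, and |x - 85/12| = |353*12 - 85*50|/(50*12) = 14/600.
Cross-multiplying, 14*50 = 700 < 1800 = 3*600, so 14/600 is smaller: the intermediate fraction 85/12 is closer to x than 7/1.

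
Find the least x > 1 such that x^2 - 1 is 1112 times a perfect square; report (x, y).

(x, y) = (2501, 75)

First expand sqrt(1112) as a continued fraction. With x_i = (sqrt(1112) + m_i)/d_i and (m_0, d_0) = (0, 1): a_0 = floor(sqrt(1112)) = 33, since 33^2 = 1089 <= 1112 < 1156 = 34^2.
Iterate m_{i+1} = d_i*a_i - m_i, d_{i+1} = (1112 - m_{i+1}^2)/d_i, a_{i+1} = floor((a_0 + m_{i+1})/d_{i+1}):
  m_1 = 1*33 - 0 = 33, d_1 = (1112 - 33^2)/1 = 23/1 = 23, a_1 = floor((33 + 33)/23) = 2.
  m_2 = 23*2 - 33 = 13, d_2 = (1112 - 13^2)/23 = 943/23 = 41, a_2 = floor((33 + 13)/41) = 1.
  m_3 = 41*1 - 13 = 28, d_3 = (1112 - 28^2)/41 = 328/41 = 8, a_3 = floor((33 + 28)/8) = 7.
  m_4 = 8*7 - 28 = 28, d_4 = (1112 - 28^2)/8 = 328/8 = 41, a_4 = floor((33 + 28)/41) = 1.
  m_5 = 41*1 - 28 = 13, d_5 = (1112 - 13^2)/41 = 943/41 = 23, a_5 = floor((33 + 13)/23) = 2.
  m_6 = 23*2 - 13 = 33, d_6 = (1112 - 33^2)/23 = 23/23 = 1, a_6 = floor((33 + 33)/1) = 66.
  m_7 = 1*66 - 33 = 33, d_7 = (1112 - 33^2)/1 = 23/1 = 23: (m_7, d_7) = (m_1, d_1) = (33, 23), so from here the quotients repeat a_1, ..., a_6; the period length is 6.
So sqrt(1112) = [33; (2, 1, 7, 1, 2, 66)] with period length k = 6.
k is even, so the fundamental solution of x^2 - 1112y^2 = 1 is (p_{k-1}, q_{k-1}) = (p_5, q_5); compute convergents through index 5.
Convergents (p_i = a_i*p_{i-1} + p_{i-2}, q_i = a_i*q_{i-1} + q_{i-2} with p_{-2}=0, p_{-1}=1, q_{-2}=1, q_{-1}=0):
  i=0: a_0=33, p_0 = 33*1 + 0 = 33, q_0 = 33*0 + 1 = 1.
  i=1: a_1=2, p_1 = 2*33 + 1 = 67, q_1 = 2*1 + 0 = 2.
  i=2: a_2=1, p_2 = 1*67 + 33 = 100, q_2 = 1*2 + 1 = 3.
  i=3: a_3=7, p_3 = 7*100 + 67 = 767, q_3 = 7*3 + 2 = 23.
  i=4: a_4=1, p_4 = 1*767 + 100 = 867, q_4 = 1*23 + 3 = 26.
  i=5: a_5=2, p_5 = 2*867 + 767 = 2501, q_5 = 2*26 + 23 = 75.
Check: 2501^2 - 1112*75^2 = 6255001 - 6255000 = 1, so (x, y) = (2501, 75) solves the equation, and by the theorem it is the least positive solution.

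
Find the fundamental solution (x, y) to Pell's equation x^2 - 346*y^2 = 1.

First expand sqrt(346) as a continued fraction. With x_i = (sqrt(346) + m_i)/d_i and (m_0, d_0) = (0, 1): a_0 = floor(sqrt(346)) = 18, since 18^2 = 324 <= 346 < 361 = 19^2.
Iterate m_{i+1} = d_i*a_i - m_i, d_{i+1} = (346 - m_{i+1}^2)/d_i, a_{i+1} = floor((a_0 + m_{i+1})/d_{i+1}):
  m_1 = 1*18 - 0 = 18, d_1 = (346 - 18^2)/1 = 22/1 = 22, a_1 = floor((18 + 18)/22) = 1.
  m_2 = 22*1 - 18 = 4, d_2 = (346 - 4^2)/22 = 330/22 = 15, a_2 = floor((18 + 4)/15) = 1.
  m_3 = 15*1 - 4 = 11, d_3 = (346 - 11^2)/15 = 225/15 = 15, a_3 = floor((18 + 11)/15) = 1.
  m_4 = 15*1 - 11 = 4, d_4 = (346 - 4^2)/15 = 330/15 = 22, a_4 = floor((18 + 4)/22) = 1.
  m_5 = 22*1 - 4 = 18, d_5 = (346 - 18^2)/22 = 22/22 = 1, a_5 = floor((18 + 18)/1) = 36.
  m_6 = 1*36 - 18 = 18, d_6 = (346 - 18^2)/1 = 22/1 = 22: (m_6, d_6) = (m_1, d_1) = (18, 22), so from here the quotients repeat a_1, ..., a_5; the period length is 5.
So sqrt(346) = [18; (1, 1, 1, 1, 36)] with period length k = 5.
k is odd, so (p_{k-1}, q_{k-1}) only solves x^2 - 346y^2 = -1 and the fundamental solution of x^2 - 346y^2 = 1 is (p_{2k-1}, q_{2k-1}) = (p_9, q_9); compute convergents through index 9, running through the period twice.
Convergents (p_i = a_i*p_{i-1} + p_{i-2}, q_i = a_i*q_{i-1} + q_{i-2} with p_{-2}=0, p_{-1}=1, q_{-2}=1, q_{-1}=0):
  i=0: a_0=18, p_0 = 18*1 + 0 = 18, q_0 = 18*0 + 1 = 1.
  i=1: a_1=1, p_1 = 1*18 + 1 = 19, q_1 = 1*1 + 0 = 1.
  i=2: a_2=1, p_2 = 1*19 + 18 = 37, q_2 = 1*1 + 1 = 2.
  i=3: a_3=1, p_3 = 1*37 + 19 = 56, q_3 = 1*2 + 1 = 3.
  i=4: a_4=1, p_4 = 1*56 + 37 = 93, q_4 = 1*3 + 2 = 5.
  i=5: a_5=36, p_5 = 36*93 + 56 = 3404, q_5 = 36*5 + 3 = 183.
  i=6: a_6=1, p_6 = 1*3404 + 93 = 3497, q_6 = 1*183 + 5 = 188.
  i=7: a_7=1, p_7 = 1*3497 + 3404 = 6901, q_7 = 1*188 + 183 = 371.
  i=8: a_8=1, p_8 = 1*6901 + 3497 = 10398, q_8 = 1*371 + 188 = 559.
  i=9: a_9=1, p_9 = 1*10398 + 6901 = 17299, q_9 = 1*559 + 371 = 930.
Indeed p_4^2 - 346*q_4^2 = 8649 - 8650 = -1, not +1.
Check: 17299^2 - 346*930^2 = 299255401 - 299255400 = 1, so (x, y) = (17299, 930) solves the equation, and by the theorem it is the least positive solution.

(x, y) = (17299, 930)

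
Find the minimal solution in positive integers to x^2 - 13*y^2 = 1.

(x, y) = (649, 180)

First expand sqrt(13) as a continued fraction. With x_i = (sqrt(13) + m_i)/d_i and (m_0, d_0) = (0, 1): a_0 = floor(sqrt(13)) = 3, since 3^2 = 9 <= 13 < 16 = 4^2.
Iterate m_{i+1} = d_i*a_i - m_i, d_{i+1} = (13 - m_{i+1}^2)/d_i, a_{i+1} = floor((a_0 + m_{i+1})/d_{i+1}):
  m_1 = 1*3 - 0 = 3, d_1 = (13 - 3^2)/1 = 4/1 = 4, a_1 = floor((3 + 3)/4) = 1.
  m_2 = 4*1 - 3 = 1, d_2 = (13 - 1^2)/4 = 12/4 = 3, a_2 = floor((3 + 1)/3) = 1.
  m_3 = 3*1 - 1 = 2, d_3 = (13 - 2^2)/3 = 9/3 = 3, a_3 = floor((3 + 2)/3) = 1.
  m_4 = 3*1 - 2 = 1, d_4 = (13 - 1^2)/3 = 12/3 = 4, a_4 = floor((3 + 1)/4) = 1.
  m_5 = 4*1 - 1 = 3, d_5 = (13 - 3^2)/4 = 4/4 = 1, a_5 = floor((3 + 3)/1) = 6.
  m_6 = 1*6 - 3 = 3, d_6 = (13 - 3^2)/1 = 4/1 = 4: (m_6, d_6) = (m_1, d_1) = (3, 4), so from here the quotients repeat a_1, ..., a_5; the period length is 5.
So sqrt(13) = [3; (1, 1, 1, 1, 6)] with period length k = 5.
k is odd, so (p_{k-1}, q_{k-1}) only solves x^2 - 13y^2 = -1 and the fundamental solution of x^2 - 13y^2 = 1 is (p_{2k-1}, q_{2k-1}) = (p_9, q_9); compute convergents through index 9, running through the period twice.
Convergents (p_i = a_i*p_{i-1} + p_{i-2}, q_i = a_i*q_{i-1} + q_{i-2} with p_{-2}=0, p_{-1}=1, q_{-2}=1, q_{-1}=0):
  i=0: a_0=3, p_0 = 3*1 + 0 = 3, q_0 = 3*0 + 1 = 1.
  i=1: a_1=1, p_1 = 1*3 + 1 = 4, q_1 = 1*1 + 0 = 1.
  i=2: a_2=1, p_2 = 1*4 + 3 = 7, q_2 = 1*1 + 1 = 2.
  i=3: a_3=1, p_3 = 1*7 + 4 = 11, q_3 = 1*2 + 1 = 3.
  i=4: a_4=1, p_4 = 1*11 + 7 = 18, q_4 = 1*3 + 2 = 5.
  i=5: a_5=6, p_5 = 6*18 + 11 = 119, q_5 = 6*5 + 3 = 33.
  i=6: a_6=1, p_6 = 1*119 + 18 = 137, q_6 = 1*33 + 5 = 38.
  i=7: a_7=1, p_7 = 1*137 + 119 = 256, q_7 = 1*38 + 33 = 71.
  i=8: a_8=1, p_8 = 1*256 + 137 = 393, q_8 = 1*71 + 38 = 109.
  i=9: a_9=1, p_9 = 1*393 + 256 = 649, q_9 = 1*109 + 71 = 180.
Indeed p_4^2 - 13*q_4^2 = 324 - 325 = -1, not +1.
Check: 649^2 - 13*180^2 = 421201 - 421200 = 1, so (x, y) = (649, 180) solves the equation, and by the theorem it is the least positive solution.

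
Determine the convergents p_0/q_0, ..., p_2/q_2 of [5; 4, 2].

Using the convergent recurrence p_i = a_i*p_{i-1} + p_{i-2}, q_i = a_i*q_{i-1} + q_{i-2} with p_{-2}=0, p_{-1}=1, q_{-2}=1, q_{-1}=0:
  i=0: a_0=5, p_0 = 5*1 + 0 = 5, q_0 = 5*0 + 1 = 1.
  i=1: a_1=4, p_1 = 4*5 + 1 = 21, q_1 = 4*1 + 0 = 4.
  i=2: a_2=2, p_2 = 2*21 + 5 = 47, q_2 = 2*4 + 1 = 9.

5/1, 21/4, 47/9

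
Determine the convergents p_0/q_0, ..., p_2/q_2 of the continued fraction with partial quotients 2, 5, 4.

Using the convergent recurrence p_i = a_i*p_{i-1} + p_{i-2}, q_i = a_i*q_{i-1} + q_{i-2} with p_{-2}=0, p_{-1}=1, q_{-2}=1, q_{-1}=0:
  i=0: a_0=2, p_0 = 2*1 + 0 = 2, q_0 = 2*0 + 1 = 1.
  i=1: a_1=5, p_1 = 5*2 + 1 = 11, q_1 = 5*1 + 0 = 5.
  i=2: a_2=4, p_2 = 4*11 + 2 = 46, q_2 = 4*5 + 1 = 21.

2/1, 11/5, 46/21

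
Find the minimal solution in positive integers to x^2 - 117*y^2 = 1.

First expand sqrt(117) as a continued fraction. With x_i = (sqrt(117) + m_i)/d_i and (m_0, d_0) = (0, 1): a_0 = floor(sqrt(117)) = 10, since 10^2 = 100 <= 117 < 121 = 11^2.
Iterate m_{i+1} = d_i*a_i - m_i, d_{i+1} = (117 - m_{i+1}^2)/d_i, a_{i+1} = floor((a_0 + m_{i+1})/d_{i+1}):
  m_1 = 1*10 - 0 = 10, d_1 = (117 - 10^2)/1 = 17/1 = 17, a_1 = floor((10 + 10)/17) = 1.
  m_2 = 17*1 - 10 = 7, d_2 = (117 - 7^2)/17 = 68/17 = 4, a_2 = floor((10 + 7)/4) = 4.
  m_3 = 4*4 - 7 = 9, d_3 = (117 - 9^2)/4 = 36/4 = 9, a_3 = floor((10 + 9)/9) = 2.
  m_4 = 9*2 - 9 = 9, d_4 = (117 - 9^2)/9 = 36/9 = 4, a_4 = floor((10 + 9)/4) = 4.
  m_5 = 4*4 - 9 = 7, d_5 = (117 - 7^2)/4 = 68/4 = 17, a_5 = floor((10 + 7)/17) = 1.
  m_6 = 17*1 - 7 = 10, d_6 = (117 - 10^2)/17 = 17/17 = 1, a_6 = floor((10 + 10)/1) = 20.
  m_7 = 1*20 - 10 = 10, d_7 = (117 - 10^2)/1 = 17/1 = 17: (m_7, d_7) = (m_1, d_1) = (10, 17), so from here the quotients repeat a_1, ..., a_6; the period length is 6.
So sqrt(117) = [10; (1, 4, 2, 4, 1, 20)] with period length k = 6.
k is even, so the fundamental solution of x^2 - 117y^2 = 1 is (p_{k-1}, q_{k-1}) = (p_5, q_5); compute convergents through index 5.
Convergents (p_i = a_i*p_{i-1} + p_{i-2}, q_i = a_i*q_{i-1} + q_{i-2} with p_{-2}=0, p_{-1}=1, q_{-2}=1, q_{-1}=0):
  i=0: a_0=10, p_0 = 10*1 + 0 = 10, q_0 = 10*0 + 1 = 1.
  i=1: a_1=1, p_1 = 1*10 + 1 = 11, q_1 = 1*1 + 0 = 1.
  i=2: a_2=4, p_2 = 4*11 + 10 = 54, q_2 = 4*1 + 1 = 5.
  i=3: a_3=2, p_3 = 2*54 + 11 = 119, q_3 = 2*5 + 1 = 11.
  i=4: a_4=4, p_4 = 4*119 + 54 = 530, q_4 = 4*11 + 5 = 49.
  i=5: a_5=1, p_5 = 1*530 + 119 = 649, q_5 = 1*49 + 11 = 60.
Check: 649^2 - 117*60^2 = 421201 - 421200 = 1, so (x, y) = (649, 60) solves the equation, and by the theorem it is the least positive solution.

(x, y) = (649, 60)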